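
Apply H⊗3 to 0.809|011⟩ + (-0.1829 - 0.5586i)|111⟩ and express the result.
(0.2214 - 0.1975i)|000⟩ + (-0.2214 + 0.1975i)|001⟩ + (-0.2214 + 0.1975i)|010⟩ + (0.2214 - 0.1975i)|011⟩ + (0.3507 + 0.1975i)|100⟩ + (-0.3507 - 0.1975i)|101⟩ + (-0.3507 - 0.1975i)|110⟩ + (0.3507 + 0.1975i)|111⟩

H⊗3 gives amp(|y⟩) = (1/2√2) Σ_x (−1)^(x·y) amp(|x⟩), where x·y is the number of positions in which both x and y have a 1.
|000⟩: (0.809 + (-0.1829 - 0.5586i))/(2√2) = (0.2214 - 0.1975i)
|001⟩: (-0.809 - (-0.1829 - 0.5586i))/(2√2) = (-0.2214 + 0.1975i)
|010⟩: (-0.809 - (-0.1829 - 0.5586i))/(2√2) = (-0.2214 + 0.1975i)
|011⟩: (0.809 + (-0.1829 - 0.5586i))/(2√2) = (0.2214 - 0.1975i)
|100⟩: (0.809 - (-0.1829 - 0.5586i))/(2√2) = (0.3507 + 0.1975i)
|101⟩: (-0.809 + (-0.1829 - 0.5586i))/(2√2) = (-0.3507 - 0.1975i)
|110⟩: (-0.809 + (-0.1829 - 0.5586i))/(2√2) = (-0.3507 - 0.1975i)
|111⟩: (0.809 - (-0.1829 - 0.5586i))/(2√2) = (0.3507 + 0.1975i)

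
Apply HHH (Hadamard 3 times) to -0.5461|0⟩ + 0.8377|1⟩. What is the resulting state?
0.2062|0⟩ - 0.9785|1⟩

H² = I, so H^3 = H: a single Hadamard. With (a, b) = (-0.5461, 0.8377), H gives ((a + b)/√2, (a − b)/√2) = (0.2062, -0.9785).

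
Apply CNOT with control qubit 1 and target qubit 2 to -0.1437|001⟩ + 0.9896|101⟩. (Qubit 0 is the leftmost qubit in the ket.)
-0.1437|001⟩ + 0.9896|101⟩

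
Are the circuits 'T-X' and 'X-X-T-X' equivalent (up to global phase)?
Yes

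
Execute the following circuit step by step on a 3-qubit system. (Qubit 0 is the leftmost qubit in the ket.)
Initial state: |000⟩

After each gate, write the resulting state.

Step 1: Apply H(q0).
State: 1/√2|000⟩ + 1/√2|100⟩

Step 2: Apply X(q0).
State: 1/√2|000⟩ + 1/√2|100⟩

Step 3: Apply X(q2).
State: 1/√2|001⟩ + 1/√2|101⟩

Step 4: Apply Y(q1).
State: (1/√2)i|011⟩ + (1/√2)i|111⟩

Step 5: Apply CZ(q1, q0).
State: (1/√2)i|011⟩ - (1/√2)i|111⟩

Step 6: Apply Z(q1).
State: -(1/√2)i|011⟩ + (1/√2)i|111⟩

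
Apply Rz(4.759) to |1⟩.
(-0.7234 + 0.6904i)|1⟩

Rz(4.759) = [[e^(−iθ/2), 0], [0, e^(iθ/2)]] with e^(±iθ/2) = cos(θ/2) ± i·sin(θ/2); θ = 4.759, cos(θ/2) ≈ -0.723393, sin(θ/2) ≈ 0.690437.
With a = amp(|0⟩) = 0 and b = amp(|1⟩) = 1:
new amp(|0⟩) = (-0.723393 - 0.690437i)·a = 0
new amp(|1⟩) = (-0.723393 + 0.690437i)·b = (-0.7234 + 0.6904i)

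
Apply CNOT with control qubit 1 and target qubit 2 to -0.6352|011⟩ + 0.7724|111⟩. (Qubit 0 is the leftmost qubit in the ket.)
-0.6352|010⟩ + 0.7724|110⟩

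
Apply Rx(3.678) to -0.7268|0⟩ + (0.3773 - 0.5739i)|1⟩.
(-0.3608 - 0.3638i)|0⟩ + (-0.09998 + 0.8529i)|1⟩

Rx(3.678) = [[cos(θ/2), −i·sin(θ/2)], [−i·sin(θ/2), cos(θ/2)]]; θ = 3.678, cos(θ/2) ≈ -0.265, sin(θ/2) ≈ 0.964248.
With a = amp(|0⟩) = -0.7268 and b = amp(|1⟩) = (0.3773 - 0.5739i):
new amp(|0⟩) = (-0.265)·a + (-0.964248i)·b = (-0.3608 - 0.3638i)
new amp(|1⟩) = (-0.964248i)·a + (-0.265)·b = (-0.09998 + 0.8529i)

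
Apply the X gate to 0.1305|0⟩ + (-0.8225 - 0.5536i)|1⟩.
(-0.8225 - 0.5536i)|0⟩ + 0.1305|1⟩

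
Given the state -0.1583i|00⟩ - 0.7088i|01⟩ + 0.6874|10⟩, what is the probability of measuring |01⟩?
0.5024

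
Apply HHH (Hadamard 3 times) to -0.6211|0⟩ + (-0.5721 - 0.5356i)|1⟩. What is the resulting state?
(-0.8437 - 0.3787i)|0⟩ + (-0.03465 + 0.3787i)|1⟩

H² = I, so H^3 = H: a single Hadamard. With (a, b) = (-0.6211, (-0.5721 - 0.5356i)), H gives ((a + b)/√2, (a − b)/√2) = ((-0.8437 - 0.3787i), (-0.03465 + 0.3787i)).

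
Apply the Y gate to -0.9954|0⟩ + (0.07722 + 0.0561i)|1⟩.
(0.0561 - 0.07722i)|0⟩ - 0.9954i|1⟩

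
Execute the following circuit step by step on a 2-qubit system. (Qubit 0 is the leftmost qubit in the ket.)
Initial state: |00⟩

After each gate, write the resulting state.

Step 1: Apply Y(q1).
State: i|01⟩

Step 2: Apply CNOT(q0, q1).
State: i|01⟩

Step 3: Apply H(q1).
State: (1/√2)i|00⟩ - (1/√2)i|01⟩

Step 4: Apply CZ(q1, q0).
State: (1/√2)i|00⟩ - (1/√2)i|01⟩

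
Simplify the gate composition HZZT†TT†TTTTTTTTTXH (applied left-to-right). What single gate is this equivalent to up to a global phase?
Z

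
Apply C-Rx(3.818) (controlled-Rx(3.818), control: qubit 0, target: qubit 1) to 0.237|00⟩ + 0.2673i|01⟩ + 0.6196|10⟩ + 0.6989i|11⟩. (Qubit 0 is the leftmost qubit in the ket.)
0.237|00⟩ + 0.2673i|01⟩ + 0.4537|10⟩ - 0.8164i|11⟩

C-Rx(3.818) leaves the control-|0⟩ kets |00⟩, |01⟩ unchanged and applies Rx(3.818) to qubit 1 on the control-|1⟩ pair (|10⟩, |11⟩).
Rx(3.818) = [[cos(θ/2), −i·sin(θ/2)], [−i·sin(θ/2), cos(θ/2)]]; θ = 3.818, cos(θ/2) ≈ -0.331793, sin(θ/2) ≈ 0.943352.
With a = amp(|10⟩) = 0.6196 and b = amp(|11⟩) = 0.6989i:
new amp(|10⟩) = (-0.331793)·a + (-0.943352i)·b = 0.4537
new amp(|11⟩) = (-0.943352i)·a + (-0.331793)·b = -0.8164i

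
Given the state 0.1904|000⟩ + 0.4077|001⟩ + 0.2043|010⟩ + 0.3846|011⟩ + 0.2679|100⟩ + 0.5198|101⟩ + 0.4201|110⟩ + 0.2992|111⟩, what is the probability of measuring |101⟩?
0.2702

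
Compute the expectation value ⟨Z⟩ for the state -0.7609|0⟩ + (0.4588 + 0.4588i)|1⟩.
0.158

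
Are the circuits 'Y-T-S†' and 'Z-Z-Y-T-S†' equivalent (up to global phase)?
Yes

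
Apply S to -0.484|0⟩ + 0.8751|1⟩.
-0.484|0⟩ + 0.8751i|1⟩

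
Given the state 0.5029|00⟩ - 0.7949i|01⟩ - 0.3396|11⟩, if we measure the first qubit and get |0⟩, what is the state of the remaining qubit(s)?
0.5346|0⟩ - 0.8451i|1⟩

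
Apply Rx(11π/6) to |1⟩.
-0.2588i|0⟩ - 0.9659|1⟩

Rx(11π/6) = [[cos(θ/2), −i·sin(θ/2)], [−i·sin(θ/2), cos(θ/2)]]; θ = 11π/6, cos(θ/2) ≈ -0.965926, sin(θ/2) ≈ 0.258819.
With a = amp(|0⟩) = 0 and b = amp(|1⟩) = 1:
new amp(|0⟩) = (-0.965926)·a + (-0.258819i)·b = -0.2588i
new amp(|1⟩) = (-0.258819i)·a + (-0.965926)·b = -0.9659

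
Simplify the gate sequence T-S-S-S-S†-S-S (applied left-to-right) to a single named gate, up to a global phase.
T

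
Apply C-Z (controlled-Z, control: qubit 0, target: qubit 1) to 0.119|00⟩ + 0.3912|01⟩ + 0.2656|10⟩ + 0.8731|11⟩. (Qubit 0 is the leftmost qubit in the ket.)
0.119|00⟩ + 0.3912|01⟩ + 0.2656|10⟩ - 0.8731|11⟩

C-Z leaves the control-|0⟩ kets |00⟩, |01⟩ unchanged and applies Z to qubit 1 on the control-|1⟩ pair (|10⟩, |11⟩).
Z = [[1, 0], [0, -1]].
With a = amp(|10⟩) = 0.2656 and b = amp(|11⟩) = 0.8731:
new amp(|10⟩) = (1)·a = 0.2656
new amp(|11⟩) = (-1)·b = -0.8731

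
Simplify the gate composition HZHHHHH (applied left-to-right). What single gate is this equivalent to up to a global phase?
X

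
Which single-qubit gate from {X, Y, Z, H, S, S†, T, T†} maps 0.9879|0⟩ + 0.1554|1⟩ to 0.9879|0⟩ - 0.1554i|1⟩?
S†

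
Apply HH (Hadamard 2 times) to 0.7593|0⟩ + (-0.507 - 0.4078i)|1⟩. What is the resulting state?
0.7593|0⟩ + (-0.507 - 0.4078i)|1⟩

H² = I, so an even number of Hadamards cancels: H^2 = I and the state is unchanged.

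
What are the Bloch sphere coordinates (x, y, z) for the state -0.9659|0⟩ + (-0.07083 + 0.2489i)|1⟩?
(0.1368, -0.4808, 0.866)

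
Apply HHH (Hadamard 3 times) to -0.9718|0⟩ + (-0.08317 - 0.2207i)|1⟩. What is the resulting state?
(-0.746 - 0.1561i)|0⟩ + (-0.6284 + 0.1561i)|1⟩

H² = I, so H^3 = H: a single Hadamard. With (a, b) = (-0.9718, (-0.08317 - 0.2207i)), H gives ((a + b)/√2, (a − b)/√2) = ((-0.746 - 0.1561i), (-0.6284 + 0.1561i)).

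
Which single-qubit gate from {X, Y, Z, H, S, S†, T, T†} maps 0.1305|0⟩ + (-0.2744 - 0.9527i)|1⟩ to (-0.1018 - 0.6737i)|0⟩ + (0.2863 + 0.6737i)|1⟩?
H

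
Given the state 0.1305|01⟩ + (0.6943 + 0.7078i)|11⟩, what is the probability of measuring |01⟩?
0.01703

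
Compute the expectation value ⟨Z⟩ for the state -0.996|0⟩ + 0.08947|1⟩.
0.984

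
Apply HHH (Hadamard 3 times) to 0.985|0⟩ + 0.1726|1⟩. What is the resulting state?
0.8185|0⟩ + 0.5745|1⟩

H² = I, so H^3 = H: a single Hadamard. With (a, b) = (0.985, 0.1726), H gives ((a + b)/√2, (a − b)/√2) = (0.8185, 0.5745).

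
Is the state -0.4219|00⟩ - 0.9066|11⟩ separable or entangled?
Entangled

Writing the state as a|00⟩ + b|01⟩ + c|10⟩ + d|11⟩, it is a product state iff ad − bc = 0.
Here (a, b, c, d) = (-0.4219, 0, 0, -0.9066): ad − bc = (-0.4219)(-0.9066) − (0)(0) = 0.3825 ≠ 0, so the state is entangled.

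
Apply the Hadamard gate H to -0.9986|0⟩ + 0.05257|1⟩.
-0.6689|0⟩ - 0.7433|1⟩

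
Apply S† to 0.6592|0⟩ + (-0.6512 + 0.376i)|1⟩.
0.6592|0⟩ + (0.376 + 0.6512i)|1⟩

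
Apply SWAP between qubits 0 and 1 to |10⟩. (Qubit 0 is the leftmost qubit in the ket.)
|01⟩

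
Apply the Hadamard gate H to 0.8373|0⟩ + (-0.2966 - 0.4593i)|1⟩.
(0.3823 - 0.3248i)|0⟩ + (0.8018 + 0.3248i)|1⟩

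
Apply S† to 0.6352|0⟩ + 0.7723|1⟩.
0.6352|0⟩ - 0.7723i|1⟩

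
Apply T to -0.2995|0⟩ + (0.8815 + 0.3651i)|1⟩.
-0.2995|0⟩ + (0.3651 + 0.8815i)|1⟩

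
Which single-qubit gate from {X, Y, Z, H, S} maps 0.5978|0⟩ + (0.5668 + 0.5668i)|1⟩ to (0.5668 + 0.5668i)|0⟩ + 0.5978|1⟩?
X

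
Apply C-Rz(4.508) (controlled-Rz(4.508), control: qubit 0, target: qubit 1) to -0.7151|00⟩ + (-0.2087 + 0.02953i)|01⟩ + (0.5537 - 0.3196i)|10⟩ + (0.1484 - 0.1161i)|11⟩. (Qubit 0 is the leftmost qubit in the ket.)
-0.7151|00⟩ + (-0.2087 + 0.02953i)|01⟩ + (-0.5974 - 0.2277i)|10⟩ + (-0.00364 + 0.1884i)|11⟩

C-Rz(4.508) leaves the control-|0⟩ kets |00⟩, |01⟩ unchanged and applies Rz(4.508) to qubit 1 on the control-|1⟩ pair (|10⟩, |11⟩).
Rz(4.508) = [[e^(−iθ/2), 0], [0, e^(iθ/2)]] with e^(±iθ/2) = cos(θ/2) ± i·sin(θ/2); θ = 4.508, cos(θ/2) ≈ -0.631281, sin(θ/2) ≈ 0.775554.
With a = amp(|10⟩) = (0.5537 - 0.3196i) and b = amp(|11⟩) = (0.1484 - 0.1161i):
new amp(|10⟩) = (-0.631281 - 0.775554i)·a = (-0.5974 - 0.2277i)
new amp(|11⟩) = (-0.631281 + 0.775554i)·b = (-0.00364 + 0.1884i)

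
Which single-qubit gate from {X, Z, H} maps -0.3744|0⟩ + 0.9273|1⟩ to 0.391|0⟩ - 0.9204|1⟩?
H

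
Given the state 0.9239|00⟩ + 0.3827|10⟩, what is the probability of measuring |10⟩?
0.1465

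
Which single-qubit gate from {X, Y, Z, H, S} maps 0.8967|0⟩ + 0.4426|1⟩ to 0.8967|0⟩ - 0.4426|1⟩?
Z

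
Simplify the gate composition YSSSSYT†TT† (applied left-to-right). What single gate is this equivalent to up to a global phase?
T†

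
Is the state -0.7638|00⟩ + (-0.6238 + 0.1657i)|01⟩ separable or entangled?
Separable

Writing the state as a|00⟩ + b|01⟩ + c|10⟩ + d|11⟩, it is a product state iff ad − bc = 0.
Here (a, b, c, d) = (-0.7638, (-0.6238 + 0.1657i), 0, 0): ad − bc = (-0.7638)(0) − (-0.6238 + 0.1657i)(0) = 0, so the state is separable.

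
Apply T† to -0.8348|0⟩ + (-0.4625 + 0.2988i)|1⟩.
-0.8348|0⟩ + (-0.1158 + 0.5383i)|1⟩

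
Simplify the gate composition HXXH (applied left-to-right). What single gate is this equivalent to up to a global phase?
I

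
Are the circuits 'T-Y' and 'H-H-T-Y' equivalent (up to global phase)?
Yes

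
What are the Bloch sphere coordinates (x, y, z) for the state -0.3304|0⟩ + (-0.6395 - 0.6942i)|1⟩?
(0.4226, 0.4587, -0.7817)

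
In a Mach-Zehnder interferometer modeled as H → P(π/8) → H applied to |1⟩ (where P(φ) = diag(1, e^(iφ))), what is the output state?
(0.03806 - 0.1913i)|0⟩ + (0.9619 + 0.1913i)|1⟩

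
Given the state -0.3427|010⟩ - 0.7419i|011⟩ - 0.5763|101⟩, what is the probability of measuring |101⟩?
0.3321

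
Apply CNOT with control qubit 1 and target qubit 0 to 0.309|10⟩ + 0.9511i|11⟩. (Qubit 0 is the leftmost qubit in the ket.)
0.9511i|01⟩ + 0.309|10⟩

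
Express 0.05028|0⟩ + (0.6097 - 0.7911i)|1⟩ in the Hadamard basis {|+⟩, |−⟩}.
(0.4667 - 0.5594i)|+⟩ + (-0.3956 + 0.5594i)|−⟩

With |ψ⟩ = α|0⟩ + β|1⟩, the Hadamard-basis coefficients are ⟨+|ψ⟩ = (α + β)/√2 and ⟨−|ψ⟩ = (α − β)/√2.
Here α = 0.05028, β = (0.6097 - 0.7911i): (α + β)/√2 = (0.4667 - 0.5594i), (α − β)/√2 = (-0.3956 + 0.5594i).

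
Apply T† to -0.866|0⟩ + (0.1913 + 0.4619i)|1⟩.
-0.866|0⟩ + (0.4619 + 0.1913i)|1⟩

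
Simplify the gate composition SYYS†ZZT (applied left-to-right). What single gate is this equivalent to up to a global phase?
T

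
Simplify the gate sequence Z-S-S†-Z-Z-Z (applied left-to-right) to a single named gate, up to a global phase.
I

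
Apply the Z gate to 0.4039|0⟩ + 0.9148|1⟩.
0.4039|0⟩ - 0.9148|1⟩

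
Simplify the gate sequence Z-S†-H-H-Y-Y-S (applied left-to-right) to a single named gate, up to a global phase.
Z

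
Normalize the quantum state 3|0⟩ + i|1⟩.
0.9487|0⟩ + 0.3162i|1⟩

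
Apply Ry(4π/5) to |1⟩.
-0.9511|0⟩ + 0.309|1⟩

Ry(4π/5) = [[cos(θ/2), −sin(θ/2)], [sin(θ/2), cos(θ/2)]]; θ = 4π/5, cos(θ/2) ≈ 0.309017, sin(θ/2) ≈ 0.951057.
With a = amp(|0⟩) = 0 and b = amp(|1⟩) = 1:
new amp(|0⟩) = (0.309017)·a + (-0.951057)·b = -0.9511
new amp(|1⟩) = (0.951057)·a + (0.309017)·b = 0.309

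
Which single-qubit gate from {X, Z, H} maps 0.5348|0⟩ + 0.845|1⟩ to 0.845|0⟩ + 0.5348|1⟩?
X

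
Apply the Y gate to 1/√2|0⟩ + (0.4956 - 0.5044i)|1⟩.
(-0.5044 - 0.4956i)|0⟩ + (1/√2)i|1⟩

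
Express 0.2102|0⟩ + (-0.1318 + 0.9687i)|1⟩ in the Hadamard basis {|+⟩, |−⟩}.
(0.05544 + 0.685i)|+⟩ + (0.2418 - 0.685i)|−⟩

With |ψ⟩ = α|0⟩ + β|1⟩, the Hadamard-basis coefficients are ⟨+|ψ⟩ = (α + β)/√2 and ⟨−|ψ⟩ = (α − β)/√2.
Here α = 0.2102, β = (-0.1318 + 0.9687i): (α + β)/√2 = (0.05544 + 0.685i), (α − β)/√2 = (0.2418 - 0.685i).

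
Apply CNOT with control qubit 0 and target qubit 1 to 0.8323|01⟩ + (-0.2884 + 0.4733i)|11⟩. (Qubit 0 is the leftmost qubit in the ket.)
0.8323|01⟩ + (-0.2884 + 0.4733i)|10⟩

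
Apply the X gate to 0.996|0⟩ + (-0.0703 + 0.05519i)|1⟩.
(-0.0703 + 0.05519i)|0⟩ + 0.996|1⟩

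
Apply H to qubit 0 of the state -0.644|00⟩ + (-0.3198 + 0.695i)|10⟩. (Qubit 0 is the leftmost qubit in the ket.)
(-0.6815 + 0.4914i)|00⟩ + (-0.2292 - 0.4914i)|10⟩

H on qubit 0 mixes each pair of kets that differ only in qubit 0: amplitudes (a, b) of (|…0…⟩, |…1…⟩) become ((a + b)/√2, (a − b)/√2). Kets absent from the input have amplitude 0.
(|00⟩, |10⟩): (a, b) = (-0.644, (-0.3198 + 0.695i)) → ((-0.6815 + 0.4914i), (-0.2292 - 0.4914i))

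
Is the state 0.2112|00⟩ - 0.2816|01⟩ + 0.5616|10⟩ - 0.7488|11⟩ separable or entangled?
Separable

Writing the state as a|00⟩ + b|01⟩ + c|10⟩ + d|11⟩, it is a product state iff ad − bc = 0.
Here (a, b, c, d) = (0.2112, -0.2816, 0.5616, -0.7488): ad − bc = (0.2112)(-0.7488) − (-0.2816)(0.5616) = 0, so the state is separable.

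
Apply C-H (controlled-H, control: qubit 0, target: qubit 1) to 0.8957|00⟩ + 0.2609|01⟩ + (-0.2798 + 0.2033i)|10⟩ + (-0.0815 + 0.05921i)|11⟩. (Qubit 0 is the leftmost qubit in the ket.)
0.8957|00⟩ + 0.2609|01⟩ + (-0.2555 + 0.1856i)|10⟩ + (-0.1402 + 0.1019i)|11⟩

C-H leaves the control-|0⟩ kets |00⟩, |01⟩ unchanged and applies H to qubit 1 on the control-|1⟩ pair (|10⟩, |11⟩).
H = [[1/√2, 1/√2], [1/√2, -1/√2]].
With a = amp(|10⟩) = (-0.2798 + 0.2033i) and b = amp(|11⟩) = (-0.0815 + 0.05921i):
new amp(|10⟩) = (1/√2)·a + (1/√2)·b = (-0.2555 + 0.1856i)
new amp(|11⟩) = (1/√2)·a + (-1/√2)·b = (-0.1402 + 0.1019i)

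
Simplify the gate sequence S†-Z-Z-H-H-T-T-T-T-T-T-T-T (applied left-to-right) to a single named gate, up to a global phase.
S†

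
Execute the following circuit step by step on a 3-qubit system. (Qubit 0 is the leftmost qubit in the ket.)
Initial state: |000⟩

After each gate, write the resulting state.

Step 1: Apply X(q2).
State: |001⟩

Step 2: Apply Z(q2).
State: -|001⟩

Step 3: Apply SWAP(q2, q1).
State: -|010⟩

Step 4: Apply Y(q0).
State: -i|110⟩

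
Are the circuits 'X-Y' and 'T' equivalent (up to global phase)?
No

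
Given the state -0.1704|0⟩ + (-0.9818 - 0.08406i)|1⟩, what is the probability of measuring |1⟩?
0.971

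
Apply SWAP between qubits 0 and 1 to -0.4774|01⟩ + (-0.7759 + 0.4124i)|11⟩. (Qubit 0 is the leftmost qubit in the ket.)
-0.4774|10⟩ + (-0.7759 + 0.4124i)|11⟩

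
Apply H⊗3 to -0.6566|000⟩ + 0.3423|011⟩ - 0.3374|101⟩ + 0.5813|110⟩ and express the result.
-0.02489|000⟩ - 0.02835|001⟩ - 0.678|010⟩ - 0.1974|011⟩ - 0.1974|100⟩ - 0.678|101⟩ - 0.02835|110⟩ - 0.02489|111⟩

H⊗3 gives amp(|y⟩) = (1/2√2) Σ_x (−1)^(x·y) amp(|x⟩), where x·y is the number of positions in which both x and y have a 1.
|000⟩: (-0.6566 + 0.3423 - 0.3374 + 0.5813)/(2√2) = -0.02489
|001⟩: (-0.6566 - 0.3423 + 0.3374 + 0.5813)/(2√2) = -0.02835
|010⟩: (-0.6566 - 0.3423 - 0.3374 - 0.5813)/(2√2) = -0.678
|011⟩: (-0.6566 + 0.3423 + 0.3374 - 0.5813)/(2√2) = -0.1974
|100⟩: (-0.6566 + 0.3423 + 0.3374 - 0.5813)/(2√2) = -0.1974
|101⟩: (-0.6566 - 0.3423 - 0.3374 - 0.5813)/(2√2) = -0.678
|110⟩: (-0.6566 - 0.3423 + 0.3374 + 0.5813)/(2√2) = -0.02835
|111⟩: (-0.6566 + 0.3423 - 0.3374 + 0.5813)/(2√2) = -0.02489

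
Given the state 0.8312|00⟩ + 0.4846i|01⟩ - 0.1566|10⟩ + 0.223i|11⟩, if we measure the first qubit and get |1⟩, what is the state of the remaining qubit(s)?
-0.5747|0⟩ + 0.8184i|1⟩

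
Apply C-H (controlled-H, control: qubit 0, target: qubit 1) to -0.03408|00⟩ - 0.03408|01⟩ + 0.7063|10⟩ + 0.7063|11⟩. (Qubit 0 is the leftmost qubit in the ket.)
-0.03408|00⟩ - 0.03408|01⟩ + 0.9989|10⟩

C-H leaves the control-|0⟩ kets |00⟩, |01⟩ unchanged and applies H to qubit 1 on the control-|1⟩ pair (|10⟩, |11⟩).
H = [[1/√2, 1/√2], [1/√2, -1/√2]].
With a = amp(|10⟩) = 0.7063 and b = amp(|11⟩) = 0.7063:
new amp(|10⟩) = (1/√2)·a + (1/√2)·b = 0.9989
new amp(|11⟩) = (1/√2)·a + (-1/√2)·b = 0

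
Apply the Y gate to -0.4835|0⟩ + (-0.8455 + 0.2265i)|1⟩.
(0.2265 + 0.8455i)|0⟩ - 0.4835i|1⟩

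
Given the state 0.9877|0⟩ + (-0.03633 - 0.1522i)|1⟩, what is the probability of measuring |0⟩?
0.9756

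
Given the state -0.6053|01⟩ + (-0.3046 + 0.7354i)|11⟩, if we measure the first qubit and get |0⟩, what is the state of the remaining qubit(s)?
-|1⟩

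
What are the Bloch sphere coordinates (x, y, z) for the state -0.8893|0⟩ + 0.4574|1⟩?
(-0.8135, 0, 0.5816)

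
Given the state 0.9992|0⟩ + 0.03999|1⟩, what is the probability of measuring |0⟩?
0.9984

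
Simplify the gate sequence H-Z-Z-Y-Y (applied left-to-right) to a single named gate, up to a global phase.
H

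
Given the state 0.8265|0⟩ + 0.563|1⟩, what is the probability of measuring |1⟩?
0.317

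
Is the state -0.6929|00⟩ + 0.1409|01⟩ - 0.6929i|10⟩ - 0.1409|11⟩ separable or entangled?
Entangled

Writing the state as a|00⟩ + b|01⟩ + c|10⟩ + d|11⟩, it is a product state iff ad − bc = 0.
Here (a, b, c, d) = (-0.6929, 0.1409, -0.6929i, -0.1409): ad − bc = (-0.6929)(-0.1409) − (0.1409)(-0.6929i) = (0.09763 + 0.09763i) ≠ 0, so the state is entangled.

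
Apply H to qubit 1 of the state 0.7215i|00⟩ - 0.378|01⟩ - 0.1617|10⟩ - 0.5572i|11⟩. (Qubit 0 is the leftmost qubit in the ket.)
(-0.2673 + 0.5102i)|00⟩ + (0.2673 + 0.5102i)|01⟩ + (-0.1143 - 0.394i)|10⟩ + (-0.1143 + 0.394i)|11⟩

H on qubit 1 mixes each pair of kets that differ only in qubit 1: amplitudes (a, b) of (|…0…⟩, |…1…⟩) become ((a + b)/√2, (a − b)/√2). Kets absent from the input have amplitude 0.
(|00⟩, |01⟩): (a, b) = (0.7215i, -0.378) → ((-0.2673 + 0.5102i), (0.2673 + 0.5102i))
(|10⟩, |11⟩): (a, b) = (-0.1617, -0.5572i) → ((-0.1143 - 0.394i), (-0.1143 + 0.394i))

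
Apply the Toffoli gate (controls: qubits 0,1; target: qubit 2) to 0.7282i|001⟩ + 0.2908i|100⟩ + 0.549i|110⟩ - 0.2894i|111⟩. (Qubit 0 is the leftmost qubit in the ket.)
0.7282i|001⟩ + 0.2908i|100⟩ - 0.2894i|110⟩ + 0.549i|111⟩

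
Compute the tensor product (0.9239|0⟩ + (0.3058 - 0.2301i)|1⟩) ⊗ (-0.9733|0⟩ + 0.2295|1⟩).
-0.8992|00⟩ + 0.212|01⟩ + (-0.2976 + 0.224i)|10⟩ + (0.07018 - 0.05281i)|11⟩

amp(|b₁b₂…⟩) = product of the factor amplitudes for bits b₁, b₂, …; only kets whose every factor amplitude is nonzero survive.
|00⟩: (0.9239)(-0.9733) = -0.8992
|01⟩: (0.9239)(0.2295) = 0.212
|10⟩: (0.3058 - 0.2301i)(-0.9733) = (-0.2976 + 0.224i)
|11⟩: (0.3058 - 0.2301i)(0.2295) = (0.07018 - 0.05281i)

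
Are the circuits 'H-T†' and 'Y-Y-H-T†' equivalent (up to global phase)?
Yes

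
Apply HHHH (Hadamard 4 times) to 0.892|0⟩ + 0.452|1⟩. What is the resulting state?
0.892|0⟩ + 0.452|1⟩

H² = I, so an even number of Hadamards cancels: H^4 = I and the state is unchanged.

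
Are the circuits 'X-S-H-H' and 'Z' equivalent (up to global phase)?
No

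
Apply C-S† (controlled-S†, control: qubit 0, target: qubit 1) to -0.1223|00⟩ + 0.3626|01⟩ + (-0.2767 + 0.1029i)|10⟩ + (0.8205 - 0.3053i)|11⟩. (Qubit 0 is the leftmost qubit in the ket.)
-0.1223|00⟩ + 0.3626|01⟩ + (-0.2767 + 0.1029i)|10⟩ + (-0.3053 - 0.8205i)|11⟩

C-S† leaves the control-|0⟩ kets |00⟩, |01⟩ unchanged and applies S† to qubit 1 on the control-|1⟩ pair (|10⟩, |11⟩).
S† = [[1, 0], [0, -i]].
With a = amp(|10⟩) = (-0.2767 + 0.1029i) and b = amp(|11⟩) = (0.8205 - 0.3053i):
new amp(|10⟩) = (1)·a = (-0.2767 + 0.1029i)
new amp(|11⟩) = (-i)·b = (-0.3053 - 0.8205i)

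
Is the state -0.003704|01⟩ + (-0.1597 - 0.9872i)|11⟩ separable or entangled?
Separable

Writing the state as a|00⟩ + b|01⟩ + c|10⟩ + d|11⟩, it is a product state iff ad − bc = 0.
Here (a, b, c, d) = (0, -0.003704, 0, (-0.1597 - 0.9872i)): ad − bc = (0)(-0.1597 - 0.9872i) − (-0.003704)(0) = 0, so the state is separable.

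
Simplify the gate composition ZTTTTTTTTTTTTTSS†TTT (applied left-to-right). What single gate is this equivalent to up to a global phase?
Z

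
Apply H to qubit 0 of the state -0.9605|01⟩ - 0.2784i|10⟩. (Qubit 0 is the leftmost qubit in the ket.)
-0.1969i|00⟩ - 0.6792|01⟩ + 0.1969i|10⟩ - 0.6792|11⟩

H on qubit 0 mixes each pair of kets that differ only in qubit 0: amplitudes (a, b) of (|…0…⟩, |…1…⟩) become ((a + b)/√2, (a − b)/√2). Kets absent from the input have amplitude 0.
(|00⟩, |10⟩): (a, b) = (0, -0.2784i) → (-0.1969i, 0.1969i)
(|01⟩, |11⟩): (a, b) = (-0.9605, 0) → (-0.6792, -0.6792)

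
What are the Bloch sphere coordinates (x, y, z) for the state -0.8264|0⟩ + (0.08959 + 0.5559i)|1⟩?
(-0.1481, -0.9188, 0.3659)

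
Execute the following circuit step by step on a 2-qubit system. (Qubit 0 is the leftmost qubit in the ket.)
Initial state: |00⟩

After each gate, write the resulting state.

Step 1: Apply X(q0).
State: |10⟩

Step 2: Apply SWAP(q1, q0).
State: |01⟩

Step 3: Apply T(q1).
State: (1/√2 + (1/√2)i)|01⟩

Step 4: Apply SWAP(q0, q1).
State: (1/√2 + (1/√2)i)|10⟩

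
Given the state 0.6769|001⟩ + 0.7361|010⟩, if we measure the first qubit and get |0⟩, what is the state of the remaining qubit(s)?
0.6769|01⟩ + 0.7361|10⟩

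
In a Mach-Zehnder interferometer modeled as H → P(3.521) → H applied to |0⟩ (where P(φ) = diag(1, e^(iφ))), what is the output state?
(0.03556 - 0.1852i)|0⟩ + (0.9644 + 0.1852i)|1⟩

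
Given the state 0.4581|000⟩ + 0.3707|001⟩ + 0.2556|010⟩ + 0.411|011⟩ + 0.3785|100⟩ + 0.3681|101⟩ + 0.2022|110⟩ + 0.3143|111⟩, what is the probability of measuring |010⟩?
0.06533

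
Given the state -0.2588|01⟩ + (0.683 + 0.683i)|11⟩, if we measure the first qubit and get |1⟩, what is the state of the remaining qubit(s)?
(1/√2 + (1/√2)i)|1⟩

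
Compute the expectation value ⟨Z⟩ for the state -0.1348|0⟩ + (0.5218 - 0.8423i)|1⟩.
-0.9636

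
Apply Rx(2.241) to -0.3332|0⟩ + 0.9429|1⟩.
(-0.145 - 0.8489i)|0⟩ + (0.4104 + 0.3i)|1⟩

Rx(2.241) = [[cos(θ/2), −i·sin(θ/2)], [−i·sin(θ/2), cos(θ/2)]]; θ = 2.241, cos(θ/2) ≈ 0.435232, sin(θ/2) ≈ 0.900318.
With a = amp(|0⟩) = -0.3332 and b = amp(|1⟩) = 0.9429:
new amp(|0⟩) = (0.435232)·a + (-0.900318i)·b = (-0.145 - 0.8489i)
new amp(|1⟩) = (-0.900318i)·a + (0.435232)·b = (0.4104 + 0.3i)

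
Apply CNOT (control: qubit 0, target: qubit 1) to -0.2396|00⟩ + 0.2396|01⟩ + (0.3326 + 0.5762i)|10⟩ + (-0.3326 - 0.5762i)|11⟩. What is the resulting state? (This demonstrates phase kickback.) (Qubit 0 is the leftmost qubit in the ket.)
-0.2396|00⟩ + 0.2396|01⟩ + (-0.3326 - 0.5762i)|10⟩ + (0.3326 + 0.5762i)|11⟩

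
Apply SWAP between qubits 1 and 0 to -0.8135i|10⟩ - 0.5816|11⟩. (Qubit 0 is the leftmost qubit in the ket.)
-0.8135i|01⟩ - 0.5816|11⟩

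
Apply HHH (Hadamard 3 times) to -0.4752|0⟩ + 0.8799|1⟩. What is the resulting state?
0.2862|0⟩ - 0.9582|1⟩

H² = I, so H^3 = H: a single Hadamard. With (a, b) = (-0.4752, 0.8799), H gives ((a + b)/√2, (a − b)/√2) = (0.2862, -0.9582).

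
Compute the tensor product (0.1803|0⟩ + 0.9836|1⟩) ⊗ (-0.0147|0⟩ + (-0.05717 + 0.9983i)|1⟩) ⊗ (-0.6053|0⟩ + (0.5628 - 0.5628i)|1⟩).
0.001604|000⟩ + (-0.001492 + 0.001492i)|001⟩ + (0.006239 - 0.109i)|010⟩ + (0.0955 + 0.1071i)|011⟩ + 0.008752|100⟩ + (-0.008137 + 0.008137i)|101⟩ + (0.03404 - 0.5944i)|110⟩ + (0.521 + 0.5843i)|111⟩

amp(|b₁b₂…⟩) = product of the factor amplitudes for bits b₁, b₂, …; only kets whose every factor amplitude is nonzero survive.
|000⟩: (0.1803)(-0.0147)(-0.6053) = 0.001604
|001⟩: (0.1803)(-0.0147)(0.5628 - 0.5628i) = (-0.001492 + 0.001492i)
|010⟩: (0.1803)(-0.05717 + 0.9983i)(-0.6053) = (0.006239 - 0.109i)
|011⟩: (0.1803)(-0.05717 + 0.9983i)(0.5628 - 0.5628i) = (0.0955 + 0.1071i)
|100⟩: (0.9836)(-0.0147)(-0.6053) = 0.008752
|101⟩: (0.9836)(-0.0147)(0.5628 - 0.5628i) = (-0.008137 + 0.008137i)
|110⟩: (0.9836)(-0.05717 + 0.9983i)(-0.6053) = (0.03404 - 0.5944i)
|111⟩: (0.9836)(-0.05717 + 0.9983i)(0.5628 - 0.5628i) = (0.521 + 0.5843i)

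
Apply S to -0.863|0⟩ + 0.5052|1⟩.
-0.863|0⟩ + 0.5052i|1⟩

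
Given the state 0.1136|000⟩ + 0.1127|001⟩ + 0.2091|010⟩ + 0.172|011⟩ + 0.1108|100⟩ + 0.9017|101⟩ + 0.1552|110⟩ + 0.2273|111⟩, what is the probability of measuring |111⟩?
0.05167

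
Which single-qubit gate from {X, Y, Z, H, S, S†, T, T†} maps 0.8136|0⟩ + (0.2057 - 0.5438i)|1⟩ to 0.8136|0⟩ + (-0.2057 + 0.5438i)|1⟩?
Z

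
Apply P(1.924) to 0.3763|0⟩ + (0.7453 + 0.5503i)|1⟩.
0.3763|0⟩ + (-0.7741 + 0.5089i)|1⟩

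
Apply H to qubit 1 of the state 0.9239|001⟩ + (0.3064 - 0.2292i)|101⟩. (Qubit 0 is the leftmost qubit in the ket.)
0.6533|001⟩ + 0.6533|011⟩ + (0.2167 - 0.1621i)|101⟩ + (0.2167 - 0.1621i)|111⟩

H on qubit 1 mixes each pair of kets that differ only in qubit 1: amplitudes (a, b) of (|…0…⟩, |…1…⟩) become ((a + b)/√2, (a − b)/√2). Kets absent from the input have amplitude 0.
(|001⟩, |011⟩): (a, b) = (0.9239, 0) → (0.6533, 0.6533)
(|101⟩, |111⟩): (a, b) = ((0.3064 - 0.2292i), 0) → ((0.2167 - 0.1621i), (0.2167 - 0.1621i))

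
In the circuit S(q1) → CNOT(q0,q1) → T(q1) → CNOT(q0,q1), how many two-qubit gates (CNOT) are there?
2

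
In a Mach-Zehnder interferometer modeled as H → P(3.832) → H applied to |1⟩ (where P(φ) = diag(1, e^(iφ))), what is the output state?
(0.8855 + 0.3184i)|0⟩ + (0.1145 - 0.3184i)|1⟩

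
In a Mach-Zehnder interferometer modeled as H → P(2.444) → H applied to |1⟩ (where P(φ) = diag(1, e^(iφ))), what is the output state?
(0.8832 - 0.3212i)|0⟩ + (0.1168 + 0.3212i)|1⟩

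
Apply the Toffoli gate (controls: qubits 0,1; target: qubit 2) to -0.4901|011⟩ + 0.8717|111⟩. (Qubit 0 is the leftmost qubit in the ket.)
-0.4901|011⟩ + 0.8717|110⟩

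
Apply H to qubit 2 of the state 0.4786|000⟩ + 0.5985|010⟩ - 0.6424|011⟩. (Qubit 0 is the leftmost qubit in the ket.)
0.3384|000⟩ + 0.3384|001⟩ - 0.03104|010⟩ + 0.8774|011⟩

H on qubit 2 mixes each pair of kets that differ only in qubit 2: amplitudes (a, b) of (|…0…⟩, |…1…⟩) become ((a + b)/√2, (a − b)/√2). Kets absent from the input have amplitude 0.
(|000⟩, |001⟩): (a, b) = (0.4786, 0) → (0.3384, 0.3384)
(|010⟩, |011⟩): (a, b) = (0.5985, -0.6424) → (-0.03104, 0.8774)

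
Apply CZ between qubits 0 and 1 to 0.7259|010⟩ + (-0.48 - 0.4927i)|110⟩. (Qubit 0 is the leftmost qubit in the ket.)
0.7259|010⟩ + (0.48 + 0.4927i)|110⟩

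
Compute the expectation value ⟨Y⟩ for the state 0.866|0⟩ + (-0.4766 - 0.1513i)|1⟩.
-0.2621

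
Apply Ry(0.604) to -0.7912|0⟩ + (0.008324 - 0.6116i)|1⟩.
(-0.7579 + 0.1819i)|0⟩ + (-0.2274 - 0.5839i)|1⟩

Ry(0.604) = [[cos(θ/2), −sin(θ/2)], [sin(θ/2), cos(θ/2)]]; θ = 0.604, cos(θ/2) ≈ 0.954744, sin(θ/2) ≈ 0.29743.
With a = amp(|0⟩) = -0.7912 and b = amp(|1⟩) = (0.008324 - 0.6116i):
new amp(|0⟩) = (0.954744)·a + (-0.29743)·b = (-0.7579 + 0.1819i)
new amp(|1⟩) = (0.29743)·a + (0.954744)·b = (-0.2274 - 0.5839i)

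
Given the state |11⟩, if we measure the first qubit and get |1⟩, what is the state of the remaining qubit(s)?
|1⟩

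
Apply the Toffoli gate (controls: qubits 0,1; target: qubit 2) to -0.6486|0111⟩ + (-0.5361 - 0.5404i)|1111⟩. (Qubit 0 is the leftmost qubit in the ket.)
-0.6486|0111⟩ + (-0.5361 - 0.5404i)|1101⟩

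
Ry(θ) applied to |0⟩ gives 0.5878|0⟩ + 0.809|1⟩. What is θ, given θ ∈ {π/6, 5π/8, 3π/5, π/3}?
3π/5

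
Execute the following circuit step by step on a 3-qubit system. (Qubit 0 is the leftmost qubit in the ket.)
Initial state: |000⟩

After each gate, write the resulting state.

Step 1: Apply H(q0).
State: 1/√2|000⟩ + 1/√2|100⟩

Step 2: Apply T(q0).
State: 1/√2|000⟩ + (1/2 + (1/2)i)|100⟩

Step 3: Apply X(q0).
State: (1/2 + (1/2)i)|000⟩ + 1/√2|100⟩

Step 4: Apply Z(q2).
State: (1/2 + (1/2)i)|000⟩ + 1/√2|100⟩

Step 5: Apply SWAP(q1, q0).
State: (1/2 + (1/2)i)|000⟩ + 1/√2|010⟩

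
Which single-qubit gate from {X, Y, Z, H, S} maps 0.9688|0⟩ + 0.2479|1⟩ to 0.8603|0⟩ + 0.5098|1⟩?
H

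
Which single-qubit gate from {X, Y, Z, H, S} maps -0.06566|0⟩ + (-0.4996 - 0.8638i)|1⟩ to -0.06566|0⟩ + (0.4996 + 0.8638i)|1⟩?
Z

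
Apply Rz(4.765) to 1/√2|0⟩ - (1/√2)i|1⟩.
(-0.513 - 0.4867i)|0⟩ + (0.4867 + 0.513i)|1⟩

Rz(4.765) = [[e^(−iθ/2), 0], [0, e^(iθ/2)]] with e^(±iθ/2) = cos(θ/2) ± i·sin(θ/2); θ = 4.765, cos(θ/2) ≈ -0.725461, sin(θ/2) ≈ 0.688263.
With a = amp(|0⟩) = 1/√2 and b = amp(|1⟩) = -(1/√2)i:
new amp(|0⟩) = (-0.725461 - 0.688263i)·a = (-0.513 - 0.4867i)
new amp(|1⟩) = (-0.725461 + 0.688263i)·b = (0.4867 + 0.513i)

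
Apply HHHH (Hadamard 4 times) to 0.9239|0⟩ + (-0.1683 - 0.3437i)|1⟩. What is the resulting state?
0.9239|0⟩ + (-0.1683 - 0.3437i)|1⟩

H² = I, so an even number of Hadamards cancels: H^4 = I and the state is unchanged.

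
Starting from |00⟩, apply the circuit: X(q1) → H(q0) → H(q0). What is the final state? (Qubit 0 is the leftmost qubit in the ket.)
|01⟩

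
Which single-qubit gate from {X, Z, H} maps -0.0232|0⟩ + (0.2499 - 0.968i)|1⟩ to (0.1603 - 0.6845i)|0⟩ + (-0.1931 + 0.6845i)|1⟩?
H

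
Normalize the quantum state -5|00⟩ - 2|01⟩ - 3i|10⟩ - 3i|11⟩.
-0.7293|00⟩ - 0.2917|01⟩ - 0.4376i|10⟩ - 0.4376i|11⟩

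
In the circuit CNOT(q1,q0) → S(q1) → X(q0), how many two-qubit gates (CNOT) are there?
1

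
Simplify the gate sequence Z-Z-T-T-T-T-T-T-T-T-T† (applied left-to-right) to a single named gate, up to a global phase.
T†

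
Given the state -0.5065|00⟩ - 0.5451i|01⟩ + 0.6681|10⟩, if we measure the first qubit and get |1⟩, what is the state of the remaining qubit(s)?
|0⟩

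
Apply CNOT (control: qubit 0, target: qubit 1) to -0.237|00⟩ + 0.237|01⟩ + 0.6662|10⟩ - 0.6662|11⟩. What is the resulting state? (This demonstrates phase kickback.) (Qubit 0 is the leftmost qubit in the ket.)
-0.237|00⟩ + 0.237|01⟩ - 0.6662|10⟩ + 0.6662|11⟩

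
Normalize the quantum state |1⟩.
|1⟩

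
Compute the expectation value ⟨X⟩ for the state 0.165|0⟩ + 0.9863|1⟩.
0.3255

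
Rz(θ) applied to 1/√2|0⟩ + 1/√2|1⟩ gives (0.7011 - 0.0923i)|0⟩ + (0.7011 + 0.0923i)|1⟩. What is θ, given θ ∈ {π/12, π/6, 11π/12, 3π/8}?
π/12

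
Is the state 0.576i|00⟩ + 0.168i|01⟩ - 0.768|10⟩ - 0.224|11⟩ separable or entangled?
Separable

Writing the state as a|00⟩ + b|01⟩ + c|10⟩ + d|11⟩, it is a product state iff ad − bc = 0.
Here (a, b, c, d) = (0.576i, 0.168i, -0.768, -0.224): ad − bc = (0.576i)(-0.224) − (0.168i)(-0.768) = 0, so the state is separable.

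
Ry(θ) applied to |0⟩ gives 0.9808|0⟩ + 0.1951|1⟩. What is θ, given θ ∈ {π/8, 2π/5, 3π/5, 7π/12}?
π/8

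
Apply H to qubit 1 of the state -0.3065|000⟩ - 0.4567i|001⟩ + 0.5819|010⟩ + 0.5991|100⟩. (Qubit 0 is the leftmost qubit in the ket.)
0.1947|000⟩ - 0.3229i|001⟩ - 0.6282|010⟩ - 0.3229i|011⟩ + 0.4236|100⟩ + 0.4236|110⟩

H on qubit 1 mixes each pair of kets that differ only in qubit 1: amplitudes (a, b) of (|…0…⟩, |…1…⟩) become ((a + b)/√2, (a − b)/√2). Kets absent from the input have amplitude 0.
(|000⟩, |010⟩): (a, b) = (-0.3065, 0.5819) → (0.1947, -0.6282)
(|001⟩, |011⟩): (a, b) = (-0.4567i, 0) → (-0.3229i, -0.3229i)
(|100⟩, |110⟩): (a, b) = (0.5991, 0) → (0.4236, 0.4236)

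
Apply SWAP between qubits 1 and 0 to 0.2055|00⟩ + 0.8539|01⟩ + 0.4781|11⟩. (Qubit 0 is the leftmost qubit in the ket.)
0.2055|00⟩ + 0.8539|10⟩ + 0.4781|11⟩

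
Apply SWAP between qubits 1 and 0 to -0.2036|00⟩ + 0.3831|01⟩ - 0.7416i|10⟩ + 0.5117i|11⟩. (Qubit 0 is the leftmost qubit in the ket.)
-0.2036|00⟩ - 0.7416i|01⟩ + 0.3831|10⟩ + 0.5117i|11⟩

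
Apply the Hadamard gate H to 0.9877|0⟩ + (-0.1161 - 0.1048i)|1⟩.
(0.6163 - 0.0741i)|0⟩ + (0.7805 + 0.0741i)|1⟩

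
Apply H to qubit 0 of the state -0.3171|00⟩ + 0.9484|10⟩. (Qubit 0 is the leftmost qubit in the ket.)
0.4464|00⟩ - 0.8948|10⟩

H on qubit 0 mixes each pair of kets that differ only in qubit 0: amplitudes (a, b) of (|…0…⟩, |…1…⟩) become ((a + b)/√2, (a − b)/√2). Kets absent from the input have amplitude 0.
(|00⟩, |10⟩): (a, b) = (-0.3171, 0.9484) → (0.4464, -0.8948)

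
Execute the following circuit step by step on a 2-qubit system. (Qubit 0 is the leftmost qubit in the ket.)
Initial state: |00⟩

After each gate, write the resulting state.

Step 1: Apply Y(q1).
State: i|01⟩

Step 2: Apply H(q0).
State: (1/√2)i|01⟩ + (1/√2)i|11⟩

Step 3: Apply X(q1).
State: (1/√2)i|00⟩ + (1/√2)i|10⟩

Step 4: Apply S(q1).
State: (1/√2)i|00⟩ + (1/√2)i|10⟩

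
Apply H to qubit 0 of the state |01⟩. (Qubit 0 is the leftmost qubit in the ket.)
1/√2|01⟩ + 1/√2|11⟩

H on qubit 0 mixes each pair of kets that differ only in qubit 0: amplitudes (a, b) of (|…0…⟩, |…1…⟩) become ((a + b)/√2, (a − b)/√2). Kets absent from the input have amplitude 0.
(|01⟩, |11⟩): (a, b) = (1, 0) → (1/√2, 1/√2)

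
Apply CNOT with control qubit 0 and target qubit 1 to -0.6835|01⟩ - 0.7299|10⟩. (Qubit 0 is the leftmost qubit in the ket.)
-0.6835|01⟩ - 0.7299|11⟩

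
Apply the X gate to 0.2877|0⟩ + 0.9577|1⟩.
0.9577|0⟩ + 0.2877|1⟩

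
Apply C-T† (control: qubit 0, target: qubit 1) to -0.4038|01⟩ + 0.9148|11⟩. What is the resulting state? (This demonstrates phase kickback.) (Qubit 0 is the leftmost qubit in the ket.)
-0.4038|01⟩ + (0.6469 - 0.6469i)|11⟩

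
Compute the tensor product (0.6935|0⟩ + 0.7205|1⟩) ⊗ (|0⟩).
0.6935|00⟩ + 0.7205|10⟩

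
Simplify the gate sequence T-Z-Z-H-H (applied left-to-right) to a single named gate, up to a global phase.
T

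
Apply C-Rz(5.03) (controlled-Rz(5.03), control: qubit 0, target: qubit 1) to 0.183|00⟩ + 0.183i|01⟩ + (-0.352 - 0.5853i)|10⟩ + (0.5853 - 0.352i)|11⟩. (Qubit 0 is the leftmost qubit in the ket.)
0.183|00⟩ + 0.183i|01⟩ + (-0.05808 + 0.6805i)|10⟩ + (-0.2677 + 0.6283i)|11⟩

C-Rz(5.03) leaves the control-|0⟩ kets |00⟩, |01⟩ unchanged and applies Rz(5.03) to qubit 1 on the control-|1⟩ pair (|10⟩, |11⟩).
Rz(5.03) = [[e^(−iθ/2), 0], [0, e^(iθ/2)]] with e^(±iθ/2) = cos(θ/2) ± i·sin(θ/2); θ = 5.03, cos(θ/2) ≈ -0.81003, sin(θ/2) ≈ 0.586388.
With a = amp(|10⟩) = (-0.352 - 0.5853i) and b = amp(|11⟩) = (0.5853 - 0.352i):
new amp(|10⟩) = (-0.81003 - 0.586388i)·a = (-0.05808 + 0.6805i)
new amp(|11⟩) = (-0.81003 + 0.586388i)·b = (-0.2677 + 0.6283i)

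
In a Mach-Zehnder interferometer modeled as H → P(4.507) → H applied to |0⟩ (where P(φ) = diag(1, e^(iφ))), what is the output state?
(0.398 - 0.4895i)|0⟩ + (0.602 + 0.4895i)|1⟩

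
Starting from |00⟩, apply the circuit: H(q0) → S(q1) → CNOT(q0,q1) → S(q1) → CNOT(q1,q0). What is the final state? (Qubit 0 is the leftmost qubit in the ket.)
1/√2|00⟩ + (1/√2)i|01⟩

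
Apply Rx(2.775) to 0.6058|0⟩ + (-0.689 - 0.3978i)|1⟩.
(-0.2807 + 0.6775i)|0⟩ + (-0.1256 - 0.6682i)|1⟩

Rx(2.775) = [[cos(θ/2), −i·sin(θ/2)], [−i·sin(θ/2), cos(θ/2)]]; θ = 2.775, cos(θ/2) ≈ 0.182272, sin(θ/2) ≈ 0.983248.
With a = amp(|0⟩) = 0.6058 and b = amp(|1⟩) = (-0.689 - 0.3978i):
new amp(|0⟩) = (0.182272)·a + (-0.983248i)·b = (-0.2807 + 0.6775i)
new amp(|1⟩) = (-0.983248i)·a + (0.182272)·b = (-0.1256 - 0.6682i)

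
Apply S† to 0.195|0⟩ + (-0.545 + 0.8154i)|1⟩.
0.195|0⟩ + (0.8154 + 0.545i)|1⟩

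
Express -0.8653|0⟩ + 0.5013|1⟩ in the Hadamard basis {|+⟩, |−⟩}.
-0.2574|+⟩ - 0.9663|−⟩

With |ψ⟩ = α|0⟩ + β|1⟩, the Hadamard-basis coefficients are ⟨+|ψ⟩ = (α + β)/√2 and ⟨−|ψ⟩ = (α − β)/√2.
Here α = -0.8653, β = 0.5013: (α + β)/√2 = -0.2574, (α − β)/√2 = -0.9663.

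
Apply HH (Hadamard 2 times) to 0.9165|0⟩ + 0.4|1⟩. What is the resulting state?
0.9165|0⟩ + 0.4|1⟩

H² = I, so an even number of Hadamards cancels: H^2 = I and the state is unchanged.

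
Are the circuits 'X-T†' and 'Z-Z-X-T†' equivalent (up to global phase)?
Yes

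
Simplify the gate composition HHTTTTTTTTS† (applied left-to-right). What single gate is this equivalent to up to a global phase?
S†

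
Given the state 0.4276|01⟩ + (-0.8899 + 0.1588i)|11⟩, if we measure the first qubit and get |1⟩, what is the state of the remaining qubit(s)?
(-0.9844 + 0.1757i)|1⟩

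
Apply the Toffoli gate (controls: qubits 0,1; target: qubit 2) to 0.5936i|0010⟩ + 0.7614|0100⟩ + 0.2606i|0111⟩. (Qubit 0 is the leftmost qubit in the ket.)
0.5936i|0010⟩ + 0.7614|0100⟩ + 0.2606i|0111⟩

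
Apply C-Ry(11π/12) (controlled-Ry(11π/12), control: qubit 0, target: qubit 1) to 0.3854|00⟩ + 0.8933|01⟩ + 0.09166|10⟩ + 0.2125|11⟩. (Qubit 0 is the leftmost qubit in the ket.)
0.3854|00⟩ + 0.8933|01⟩ - 0.1987|10⟩ + 0.1186|11⟩

C-Ry(11π/12) leaves the control-|0⟩ kets |00⟩, |01⟩ unchanged and applies Ry(11π/12) to qubit 1 on the control-|1⟩ pair (|10⟩, |11⟩).
Ry(11π/12) = [[cos(θ/2), −sin(θ/2)], [sin(θ/2), cos(θ/2)]]; θ = 11π/12, cos(θ/2) ≈ 0.130526, sin(θ/2) ≈ 0.991445.
With a = amp(|10⟩) = 0.09166 and b = amp(|11⟩) = 0.2125:
new amp(|10⟩) = (0.130526)·a + (-0.991445)·b = -0.1987
new amp(|11⟩) = (0.991445)·a + (0.130526)·b = 0.1186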